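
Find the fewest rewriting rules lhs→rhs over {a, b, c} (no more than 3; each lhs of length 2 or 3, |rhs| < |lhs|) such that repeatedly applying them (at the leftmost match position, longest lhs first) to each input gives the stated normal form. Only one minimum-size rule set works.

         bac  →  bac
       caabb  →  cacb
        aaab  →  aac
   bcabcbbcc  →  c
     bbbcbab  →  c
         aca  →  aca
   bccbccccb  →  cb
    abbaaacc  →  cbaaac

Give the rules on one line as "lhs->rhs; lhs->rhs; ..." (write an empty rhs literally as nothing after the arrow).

  | bac
  | caabb => cacb
  | aaab => aac
  | bcabcbbcc => cabcbbcc => cccbbcc => ccbbcc => cbbcc => cbcc => ccc => cc => c

ab->c; bc->c; cc->c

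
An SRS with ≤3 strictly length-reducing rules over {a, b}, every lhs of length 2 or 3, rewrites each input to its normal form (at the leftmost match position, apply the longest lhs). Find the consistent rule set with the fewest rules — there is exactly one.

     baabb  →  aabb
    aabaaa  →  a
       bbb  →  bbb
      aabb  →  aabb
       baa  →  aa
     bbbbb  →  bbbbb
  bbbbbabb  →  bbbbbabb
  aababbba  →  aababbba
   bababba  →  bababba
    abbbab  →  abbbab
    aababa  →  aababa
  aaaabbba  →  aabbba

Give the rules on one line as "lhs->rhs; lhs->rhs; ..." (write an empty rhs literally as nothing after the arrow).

aaa->a; baa->aa

  | baabb => aabb
  | aabaaa => aaaaa => aaa => a
  | bbb
  | aabb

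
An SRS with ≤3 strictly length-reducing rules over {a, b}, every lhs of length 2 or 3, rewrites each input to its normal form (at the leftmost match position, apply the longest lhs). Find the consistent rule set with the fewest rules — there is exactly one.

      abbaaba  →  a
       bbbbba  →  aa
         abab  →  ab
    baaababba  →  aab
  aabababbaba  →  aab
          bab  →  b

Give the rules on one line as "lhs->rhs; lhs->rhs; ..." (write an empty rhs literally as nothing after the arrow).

ba->; bbb->ab

  | abbaaba => ababa => aba => a
  | bbbbba => abbba => aaba => aa
  | abab => ab
  | baaababba => aababba => aabba => aab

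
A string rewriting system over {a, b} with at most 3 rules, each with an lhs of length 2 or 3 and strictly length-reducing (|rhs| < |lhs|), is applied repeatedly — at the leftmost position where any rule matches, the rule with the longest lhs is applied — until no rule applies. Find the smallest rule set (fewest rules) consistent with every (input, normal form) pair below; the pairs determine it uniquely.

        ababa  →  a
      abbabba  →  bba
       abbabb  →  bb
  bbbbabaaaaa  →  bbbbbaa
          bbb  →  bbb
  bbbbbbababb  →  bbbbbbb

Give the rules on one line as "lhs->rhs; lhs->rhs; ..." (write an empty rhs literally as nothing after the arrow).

  | ababa => aba => a
  | abbabba => babba => bba
  | abbabb => babb => bb
  | bbbbabaaaaa => bbbbaaaaa => bbbbbaa

aaa->b; ab->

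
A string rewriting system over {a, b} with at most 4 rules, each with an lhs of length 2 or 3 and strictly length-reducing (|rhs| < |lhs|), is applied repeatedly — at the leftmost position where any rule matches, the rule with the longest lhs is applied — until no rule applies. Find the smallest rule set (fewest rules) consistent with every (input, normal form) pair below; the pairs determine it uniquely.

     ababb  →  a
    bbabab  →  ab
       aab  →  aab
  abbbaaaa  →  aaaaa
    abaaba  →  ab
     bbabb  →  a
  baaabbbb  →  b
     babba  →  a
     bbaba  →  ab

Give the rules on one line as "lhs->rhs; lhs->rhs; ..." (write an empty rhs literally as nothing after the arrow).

  | ababb => abb => a
  | bbabab => abab => ab
  | aab
  | abbbaaaa => aaaaa

ba->b; bab->b; bb->; bbb->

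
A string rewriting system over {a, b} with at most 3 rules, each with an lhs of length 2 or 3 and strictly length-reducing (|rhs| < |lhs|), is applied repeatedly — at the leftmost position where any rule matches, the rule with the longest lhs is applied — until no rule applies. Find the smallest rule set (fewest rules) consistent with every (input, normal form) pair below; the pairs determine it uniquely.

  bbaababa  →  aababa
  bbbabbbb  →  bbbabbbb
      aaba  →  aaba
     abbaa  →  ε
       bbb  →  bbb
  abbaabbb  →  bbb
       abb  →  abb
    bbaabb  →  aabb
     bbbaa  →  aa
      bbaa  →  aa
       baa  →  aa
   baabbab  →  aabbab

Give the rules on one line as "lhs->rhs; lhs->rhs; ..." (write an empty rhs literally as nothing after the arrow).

aaa->; baa->aa

  | bbaababa => baababa => aababa
  | bbbabbbb
  | aaba
  | abbaa => abaa => aaa => ε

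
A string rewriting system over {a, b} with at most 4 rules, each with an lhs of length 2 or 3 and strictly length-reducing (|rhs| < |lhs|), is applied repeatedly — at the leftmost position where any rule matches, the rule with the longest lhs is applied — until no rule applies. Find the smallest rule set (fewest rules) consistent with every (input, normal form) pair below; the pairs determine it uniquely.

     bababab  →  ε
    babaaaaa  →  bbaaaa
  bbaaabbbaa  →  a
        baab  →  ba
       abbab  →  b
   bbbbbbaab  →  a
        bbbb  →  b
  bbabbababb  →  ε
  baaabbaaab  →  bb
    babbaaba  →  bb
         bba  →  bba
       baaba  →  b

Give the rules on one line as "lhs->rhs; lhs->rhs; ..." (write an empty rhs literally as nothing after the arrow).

  | bababab => bbbab => ab => ε
  | babaaaaa => bbaaaa
  | bbaaabbbaa => bbaabbaa => bbabaa => bbba => a
  | baab => ba

ab->; aba->b; bbb->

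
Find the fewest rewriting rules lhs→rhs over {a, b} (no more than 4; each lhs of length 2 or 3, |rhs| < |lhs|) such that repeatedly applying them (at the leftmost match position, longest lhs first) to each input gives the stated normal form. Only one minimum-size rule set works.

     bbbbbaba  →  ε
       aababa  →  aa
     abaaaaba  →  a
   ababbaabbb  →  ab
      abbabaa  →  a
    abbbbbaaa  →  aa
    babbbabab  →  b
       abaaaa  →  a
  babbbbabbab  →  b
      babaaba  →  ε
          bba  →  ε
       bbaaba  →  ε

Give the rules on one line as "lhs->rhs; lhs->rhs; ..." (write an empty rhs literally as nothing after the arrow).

aaa->a; ba->; baa->; bb->b

  | bbbbbaba => bbbbaba => bbbaba => bbaba => baba => ba => ε
  | aababa => aaba => aa
  | abaaaaba => aaaba => aba => a
  | ababbaabbb => abbaabbb => abaabbb => abbb => abb => ab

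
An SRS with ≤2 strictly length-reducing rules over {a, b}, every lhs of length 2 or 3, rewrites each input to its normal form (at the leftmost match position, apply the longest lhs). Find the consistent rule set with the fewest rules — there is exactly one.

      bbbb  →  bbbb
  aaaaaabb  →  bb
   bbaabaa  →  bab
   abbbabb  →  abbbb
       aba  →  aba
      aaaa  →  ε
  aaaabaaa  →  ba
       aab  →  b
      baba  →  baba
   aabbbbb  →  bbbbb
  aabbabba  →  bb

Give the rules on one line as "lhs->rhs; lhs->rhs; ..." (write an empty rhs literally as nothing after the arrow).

  | bbbb
  | aaaaaabb => aaaabb => aabb => bb
  | bbaabaa => babaa => bab
  | abbbabb => abbbb

aa->; bba->b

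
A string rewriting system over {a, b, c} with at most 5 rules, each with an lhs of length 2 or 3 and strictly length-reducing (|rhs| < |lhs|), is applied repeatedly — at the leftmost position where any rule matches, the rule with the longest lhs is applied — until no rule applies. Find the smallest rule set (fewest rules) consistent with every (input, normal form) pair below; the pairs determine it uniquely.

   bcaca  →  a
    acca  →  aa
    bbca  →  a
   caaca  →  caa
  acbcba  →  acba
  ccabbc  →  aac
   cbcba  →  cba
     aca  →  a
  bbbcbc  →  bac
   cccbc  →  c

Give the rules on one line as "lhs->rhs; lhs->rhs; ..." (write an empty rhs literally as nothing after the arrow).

  | bcaca => aca => a
  | acca => aa
  | bbca => aca => a
  | caaca => caa

aca->a; bbc->ac; bc->; cc->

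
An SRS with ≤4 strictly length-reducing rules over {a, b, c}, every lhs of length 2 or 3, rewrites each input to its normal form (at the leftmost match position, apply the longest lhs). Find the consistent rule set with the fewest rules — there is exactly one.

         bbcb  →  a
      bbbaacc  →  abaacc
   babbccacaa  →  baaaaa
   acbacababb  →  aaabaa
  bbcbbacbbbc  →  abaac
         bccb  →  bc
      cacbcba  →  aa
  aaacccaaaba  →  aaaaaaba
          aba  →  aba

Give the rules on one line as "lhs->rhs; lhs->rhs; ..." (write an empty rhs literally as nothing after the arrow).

  | bbcb => acb => a
  | bbbaacc => abaacc
  | babbccacaa => baaccacaa => baacacaa => baaacaa => baaaaa
  | acbacababb => aacababb => aaababb => aaabaa

bb->a; ca->a; cb->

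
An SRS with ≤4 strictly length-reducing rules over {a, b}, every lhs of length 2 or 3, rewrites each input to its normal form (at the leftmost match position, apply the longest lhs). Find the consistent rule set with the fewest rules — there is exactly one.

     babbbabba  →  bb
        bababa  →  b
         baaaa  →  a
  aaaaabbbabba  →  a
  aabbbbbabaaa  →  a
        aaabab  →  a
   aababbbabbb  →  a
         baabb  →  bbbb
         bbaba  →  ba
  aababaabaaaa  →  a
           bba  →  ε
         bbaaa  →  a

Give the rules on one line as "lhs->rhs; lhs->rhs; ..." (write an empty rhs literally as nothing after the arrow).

  | babbbabba => babbabba => bababba => baabba => bbbba => bb
  | bababa => baaba => bbba => b
  | baaaa => bbaa => a
  | aaaaabbbabba => aaaabbbabba => aaabbbabba => aabbbabba => abbbabba => abbabba => ababba => aabba => abba => aba => aa => a

aa->a; ab->a; baa->bb; bba->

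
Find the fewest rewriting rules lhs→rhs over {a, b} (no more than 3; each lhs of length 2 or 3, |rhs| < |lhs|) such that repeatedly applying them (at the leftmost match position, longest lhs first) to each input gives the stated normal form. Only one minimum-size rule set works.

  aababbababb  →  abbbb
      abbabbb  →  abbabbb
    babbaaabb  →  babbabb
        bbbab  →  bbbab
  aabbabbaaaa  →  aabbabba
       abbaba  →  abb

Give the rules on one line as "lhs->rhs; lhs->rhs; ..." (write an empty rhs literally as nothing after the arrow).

aba->; baa->ba

  | aababbababb => abbababb => abbbb
  | abbabbb
  | babbaaabb => babbaabb => babbabb
  | bbbab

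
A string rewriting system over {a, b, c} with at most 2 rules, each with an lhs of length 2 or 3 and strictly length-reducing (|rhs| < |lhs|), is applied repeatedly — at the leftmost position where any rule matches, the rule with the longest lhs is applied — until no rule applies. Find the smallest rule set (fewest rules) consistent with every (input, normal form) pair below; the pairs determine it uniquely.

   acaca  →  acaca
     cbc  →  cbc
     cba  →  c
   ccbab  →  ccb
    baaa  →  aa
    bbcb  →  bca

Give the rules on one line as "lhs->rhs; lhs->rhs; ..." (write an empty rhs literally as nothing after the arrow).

  | acaca
  | cbc
  | cba => c
  | ccbab => ccb

ba->; bcb->ca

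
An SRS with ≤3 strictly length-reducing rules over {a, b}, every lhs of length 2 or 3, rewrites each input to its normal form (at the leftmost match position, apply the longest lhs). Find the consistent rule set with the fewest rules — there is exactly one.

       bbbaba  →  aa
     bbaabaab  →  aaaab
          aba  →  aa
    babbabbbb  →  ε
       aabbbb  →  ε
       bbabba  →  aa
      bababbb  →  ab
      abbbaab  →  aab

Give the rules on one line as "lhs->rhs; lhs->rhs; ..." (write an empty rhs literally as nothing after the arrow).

abb->; ba->a; bab->ba

  | bbbaba => bbbaa => bbaa => baa => aa
  | bbaabaab => baabaab => aabaab => aaaab
  | aba => aa
  | babbabbbb => bababbbb => baabbbb => aabbbb => abb => ε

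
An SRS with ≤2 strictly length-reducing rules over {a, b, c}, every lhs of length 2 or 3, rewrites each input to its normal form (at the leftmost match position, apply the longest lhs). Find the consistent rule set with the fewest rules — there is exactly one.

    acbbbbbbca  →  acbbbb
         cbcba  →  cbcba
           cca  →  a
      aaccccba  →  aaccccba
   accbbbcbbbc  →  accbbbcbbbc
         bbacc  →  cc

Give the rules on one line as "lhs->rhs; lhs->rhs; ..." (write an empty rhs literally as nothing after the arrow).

bba->; ca->a

  | acbbbbbbca => acbbbbbba => acbbbb
  | cbcba
  | cca => ca => a
  | aaccccba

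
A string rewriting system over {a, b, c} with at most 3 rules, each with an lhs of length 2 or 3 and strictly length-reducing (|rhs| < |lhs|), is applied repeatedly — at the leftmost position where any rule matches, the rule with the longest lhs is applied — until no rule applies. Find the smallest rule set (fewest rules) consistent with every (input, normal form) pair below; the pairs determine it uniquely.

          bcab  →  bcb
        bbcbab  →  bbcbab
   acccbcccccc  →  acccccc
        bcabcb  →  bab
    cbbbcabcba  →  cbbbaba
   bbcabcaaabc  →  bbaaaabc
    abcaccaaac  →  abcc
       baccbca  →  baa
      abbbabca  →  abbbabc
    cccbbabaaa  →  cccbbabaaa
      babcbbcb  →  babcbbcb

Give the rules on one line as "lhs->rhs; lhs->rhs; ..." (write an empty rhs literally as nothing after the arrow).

  | bcab => bcb
  | bbcbab
  | acccbcccccc => accaccccc => acccccc
  | bcabcb => bcbcb => bab

bca->bc; ca->; cbc->a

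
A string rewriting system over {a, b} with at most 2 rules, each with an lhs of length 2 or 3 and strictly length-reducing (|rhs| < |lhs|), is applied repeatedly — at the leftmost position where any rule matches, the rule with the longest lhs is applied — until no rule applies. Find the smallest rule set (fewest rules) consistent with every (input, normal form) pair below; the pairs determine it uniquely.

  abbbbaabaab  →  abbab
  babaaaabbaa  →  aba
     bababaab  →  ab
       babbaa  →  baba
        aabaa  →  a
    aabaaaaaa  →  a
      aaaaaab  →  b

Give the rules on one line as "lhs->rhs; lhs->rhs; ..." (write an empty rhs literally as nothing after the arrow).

aa->; baa->a

  | abbbbaabaab => abbbabaab => abbbaab => abbab
  | babaaaabbaa => baaaabbaa => aaabbaa => abbaa => aba
  | bababaab => babaab => baab => ab
  | babbaa => baba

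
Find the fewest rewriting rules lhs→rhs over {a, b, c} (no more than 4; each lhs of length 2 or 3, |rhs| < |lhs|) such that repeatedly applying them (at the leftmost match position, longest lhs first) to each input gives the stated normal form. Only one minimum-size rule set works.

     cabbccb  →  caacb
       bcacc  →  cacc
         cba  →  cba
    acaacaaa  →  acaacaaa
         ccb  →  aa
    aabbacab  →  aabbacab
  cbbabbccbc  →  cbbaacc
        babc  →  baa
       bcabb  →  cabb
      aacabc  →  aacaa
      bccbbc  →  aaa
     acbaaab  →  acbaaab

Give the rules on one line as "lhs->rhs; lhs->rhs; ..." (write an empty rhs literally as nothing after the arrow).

abc->aa; bc->c; ccb->aa

  | cabbccb => cabccb => caacb
  | bcacc => cacc
  | cba
  | acaacaaa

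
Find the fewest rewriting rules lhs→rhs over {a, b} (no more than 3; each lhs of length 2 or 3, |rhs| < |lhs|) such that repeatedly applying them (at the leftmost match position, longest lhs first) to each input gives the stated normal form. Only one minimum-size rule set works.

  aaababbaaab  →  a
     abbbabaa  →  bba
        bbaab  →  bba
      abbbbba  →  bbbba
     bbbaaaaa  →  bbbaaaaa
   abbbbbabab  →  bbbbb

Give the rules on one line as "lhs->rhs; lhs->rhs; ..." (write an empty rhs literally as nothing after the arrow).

ab->; aba->

  | aaababbaaab => aabbaaab => abaaab => aab => a
  | abbbabaa => bbabaa => bba
  | bbaab => bba
  | abbbbba => bbbba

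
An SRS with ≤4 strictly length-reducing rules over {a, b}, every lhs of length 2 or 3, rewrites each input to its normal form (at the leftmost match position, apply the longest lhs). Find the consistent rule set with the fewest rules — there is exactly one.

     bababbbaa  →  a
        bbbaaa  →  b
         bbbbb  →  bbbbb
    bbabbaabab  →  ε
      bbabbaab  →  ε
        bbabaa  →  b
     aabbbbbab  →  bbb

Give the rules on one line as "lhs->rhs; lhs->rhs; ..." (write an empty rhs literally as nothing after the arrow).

aa->b; ab->; ba->a; bba->ab

  | bababbbaa => ababbbaa => abbbaa => bbaa => aba => a
  | bbbaaa => babaa => abaa => aa => b
  | bbbbb
  | bbabbaabab => abbbaabab => bbaabab => ababab => abab => ab => ε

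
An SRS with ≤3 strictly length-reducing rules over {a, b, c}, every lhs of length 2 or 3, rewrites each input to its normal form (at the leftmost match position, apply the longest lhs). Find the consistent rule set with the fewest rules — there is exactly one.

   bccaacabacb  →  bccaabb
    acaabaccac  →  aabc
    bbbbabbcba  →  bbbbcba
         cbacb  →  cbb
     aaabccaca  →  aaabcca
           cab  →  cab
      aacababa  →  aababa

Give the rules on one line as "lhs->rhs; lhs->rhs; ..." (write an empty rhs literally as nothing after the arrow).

ac->; bba->

  | bccaacabacb => bccaabacb => bccaabb
  | acaabaccac => aabaccac => aabcac => aabc
  | bbbbabbcba => bbbbcba
  | cbacb => cbb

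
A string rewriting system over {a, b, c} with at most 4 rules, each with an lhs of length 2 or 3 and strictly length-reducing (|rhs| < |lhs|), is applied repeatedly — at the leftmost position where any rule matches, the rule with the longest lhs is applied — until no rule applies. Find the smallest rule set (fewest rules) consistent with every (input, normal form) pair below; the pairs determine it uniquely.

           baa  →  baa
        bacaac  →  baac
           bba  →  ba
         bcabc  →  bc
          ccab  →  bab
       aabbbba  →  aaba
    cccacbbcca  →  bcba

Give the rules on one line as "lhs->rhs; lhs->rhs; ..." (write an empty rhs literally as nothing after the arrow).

bb->b; ca->; cc->b

  | baa
  | bacaac => baac
  | bba => ba
  | bcabc => bbc => bc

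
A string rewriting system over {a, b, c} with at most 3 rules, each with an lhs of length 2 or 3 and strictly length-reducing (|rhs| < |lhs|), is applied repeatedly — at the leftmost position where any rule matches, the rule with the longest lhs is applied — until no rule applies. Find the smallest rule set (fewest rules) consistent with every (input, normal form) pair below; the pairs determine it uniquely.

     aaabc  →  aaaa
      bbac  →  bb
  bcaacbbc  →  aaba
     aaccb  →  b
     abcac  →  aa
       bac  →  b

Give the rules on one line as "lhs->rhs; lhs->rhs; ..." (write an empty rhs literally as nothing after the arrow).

ac->; bc->a

  | aaabc => aaaa
  | bbac => bb
  | bcaacbbc => aaacbbc => aabbc => aaba
  | aaccb => acb => b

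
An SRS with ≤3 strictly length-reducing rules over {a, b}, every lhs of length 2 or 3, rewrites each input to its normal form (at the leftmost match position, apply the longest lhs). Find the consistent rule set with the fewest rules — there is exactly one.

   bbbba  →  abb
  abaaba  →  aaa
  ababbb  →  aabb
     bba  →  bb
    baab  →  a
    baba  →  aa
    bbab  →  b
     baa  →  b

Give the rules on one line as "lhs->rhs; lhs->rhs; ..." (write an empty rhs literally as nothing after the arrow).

ba->b; bab->a; bbb->ab

  | bbbba => abba => abb
  | abaaba => ababa => aaa
  | ababbb => aabb
  | bba => bb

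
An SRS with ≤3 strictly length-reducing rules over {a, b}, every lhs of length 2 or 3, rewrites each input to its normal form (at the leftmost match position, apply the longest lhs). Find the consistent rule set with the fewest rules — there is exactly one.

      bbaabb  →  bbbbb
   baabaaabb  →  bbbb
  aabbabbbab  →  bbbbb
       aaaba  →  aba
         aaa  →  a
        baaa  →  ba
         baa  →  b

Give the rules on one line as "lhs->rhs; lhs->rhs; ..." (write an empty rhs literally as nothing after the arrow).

  | bbaabb => bbbbb
  | baabaaabb => bbbaaabb => bbbabb => bbbb
  | aabbabbbab => bbbabbbab => bbbbbab => bbbbb
  | aaaba => aba

aa->; aab->bb; bab->b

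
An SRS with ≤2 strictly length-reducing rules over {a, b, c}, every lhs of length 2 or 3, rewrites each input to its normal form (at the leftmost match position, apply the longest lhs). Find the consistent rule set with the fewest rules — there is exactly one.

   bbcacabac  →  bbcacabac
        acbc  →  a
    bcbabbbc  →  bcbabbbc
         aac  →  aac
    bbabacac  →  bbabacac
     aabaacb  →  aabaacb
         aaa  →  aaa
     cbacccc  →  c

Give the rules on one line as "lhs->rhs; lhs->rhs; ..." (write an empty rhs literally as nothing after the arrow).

acc->; cbc->

  | bbcacabac
  | acbc => a
  | bcbabbbc
  | aac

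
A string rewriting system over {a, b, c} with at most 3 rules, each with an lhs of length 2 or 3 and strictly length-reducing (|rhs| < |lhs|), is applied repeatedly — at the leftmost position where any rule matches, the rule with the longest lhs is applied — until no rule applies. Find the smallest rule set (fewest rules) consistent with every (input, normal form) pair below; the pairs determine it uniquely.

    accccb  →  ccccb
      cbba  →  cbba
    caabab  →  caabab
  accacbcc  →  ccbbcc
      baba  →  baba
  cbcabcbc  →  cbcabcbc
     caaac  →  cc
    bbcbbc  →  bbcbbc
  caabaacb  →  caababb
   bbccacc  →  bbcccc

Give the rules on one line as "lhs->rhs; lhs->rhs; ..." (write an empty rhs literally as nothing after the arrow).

  | accccb => ccccb
  | cbba
  | caabab
  | accacbcc => ccacbcc => ccbbcc

ac->c; acb->bb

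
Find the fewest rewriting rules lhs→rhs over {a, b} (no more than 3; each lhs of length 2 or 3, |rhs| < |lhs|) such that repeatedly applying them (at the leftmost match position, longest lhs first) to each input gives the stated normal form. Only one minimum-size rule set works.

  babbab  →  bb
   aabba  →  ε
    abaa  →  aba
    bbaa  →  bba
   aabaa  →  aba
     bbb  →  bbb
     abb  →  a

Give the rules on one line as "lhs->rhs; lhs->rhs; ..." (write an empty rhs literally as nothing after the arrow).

aa->a; aaa->; abb->aa

  | babbab => baaab => bb
  | aabba => abba => aaa => ε
  | abaa => aba
  | bbaa => bba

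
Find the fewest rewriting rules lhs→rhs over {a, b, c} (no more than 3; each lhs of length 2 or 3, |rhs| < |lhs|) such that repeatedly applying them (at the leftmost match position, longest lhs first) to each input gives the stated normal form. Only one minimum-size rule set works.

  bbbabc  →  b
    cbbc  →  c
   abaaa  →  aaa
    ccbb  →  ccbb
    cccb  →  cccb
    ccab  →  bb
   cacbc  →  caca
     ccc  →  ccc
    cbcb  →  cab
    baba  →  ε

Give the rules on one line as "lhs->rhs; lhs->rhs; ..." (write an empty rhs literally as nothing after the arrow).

ba->; bc->a; cca->b

  | bbbabc => bbbc => bba => b
  | cbbc => cba => c
  | abaaa => aaa
  | ccbb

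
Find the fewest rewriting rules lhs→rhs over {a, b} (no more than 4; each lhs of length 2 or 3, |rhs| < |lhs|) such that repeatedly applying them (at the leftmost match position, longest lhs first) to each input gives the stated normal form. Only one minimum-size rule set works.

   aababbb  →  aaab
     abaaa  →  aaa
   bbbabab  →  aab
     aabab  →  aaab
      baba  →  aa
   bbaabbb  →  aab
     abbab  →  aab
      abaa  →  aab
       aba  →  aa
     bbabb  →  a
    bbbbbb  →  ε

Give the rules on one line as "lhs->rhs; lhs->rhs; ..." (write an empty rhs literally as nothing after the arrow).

ba->a; baa->ab; bb->

  | aababbb => aaabbb => aaab
  | abaaa => aaba => aaa
  | bbbabab => babab => abab => aab
  | aabab => aaab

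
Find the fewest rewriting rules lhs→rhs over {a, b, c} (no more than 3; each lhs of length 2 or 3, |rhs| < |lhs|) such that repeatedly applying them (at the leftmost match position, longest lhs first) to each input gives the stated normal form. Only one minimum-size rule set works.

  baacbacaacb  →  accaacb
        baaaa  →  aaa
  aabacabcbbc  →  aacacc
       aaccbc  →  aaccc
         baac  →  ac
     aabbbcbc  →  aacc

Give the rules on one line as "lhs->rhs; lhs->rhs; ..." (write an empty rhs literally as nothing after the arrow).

ba->; bc->c

  | baacbacaacb => acbacaacb => accaacb
  | baaaa => aaa
  | aabacabcbbc => aacabcbbc => aacacbbc => aacacbc => aacacc
  | aaccbc => aaccc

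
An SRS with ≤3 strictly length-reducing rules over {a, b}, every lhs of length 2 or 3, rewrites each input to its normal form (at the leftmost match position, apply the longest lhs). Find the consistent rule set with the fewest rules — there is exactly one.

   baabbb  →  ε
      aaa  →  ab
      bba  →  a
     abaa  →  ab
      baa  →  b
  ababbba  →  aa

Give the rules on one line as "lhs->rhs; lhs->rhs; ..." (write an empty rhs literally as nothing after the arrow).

  | baabbb => babbb => bbbb => bb => ε
  | aaa => ab
  | bba => a
  | abaa => aba => ab

aaa->ab; ba->b; bb->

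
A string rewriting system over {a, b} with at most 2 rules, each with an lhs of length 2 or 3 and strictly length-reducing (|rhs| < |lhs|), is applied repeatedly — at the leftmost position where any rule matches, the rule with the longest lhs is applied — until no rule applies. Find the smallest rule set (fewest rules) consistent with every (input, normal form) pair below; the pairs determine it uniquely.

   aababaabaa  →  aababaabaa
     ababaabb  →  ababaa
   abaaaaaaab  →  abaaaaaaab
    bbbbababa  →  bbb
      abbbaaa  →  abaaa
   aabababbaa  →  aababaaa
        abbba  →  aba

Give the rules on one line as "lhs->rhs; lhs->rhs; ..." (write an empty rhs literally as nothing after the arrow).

  | aababaabaa
  | ababaabb => ababaa
  | abaaaaaaab
  | bbbbababa => bbbbaba => bbbba => bbb

abb->a; bba->b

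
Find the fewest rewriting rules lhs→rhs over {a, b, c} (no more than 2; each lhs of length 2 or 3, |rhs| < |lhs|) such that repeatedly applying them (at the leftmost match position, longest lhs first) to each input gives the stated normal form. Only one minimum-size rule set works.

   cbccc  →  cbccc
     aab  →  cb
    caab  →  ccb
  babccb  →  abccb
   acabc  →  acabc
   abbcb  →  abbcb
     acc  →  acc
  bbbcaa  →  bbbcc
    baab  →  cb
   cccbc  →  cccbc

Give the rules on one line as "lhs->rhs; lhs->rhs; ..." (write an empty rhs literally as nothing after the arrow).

aa->c; ba->a

  | cbccc
  | aab => cb
  | caab => ccb
  | babccb => abccb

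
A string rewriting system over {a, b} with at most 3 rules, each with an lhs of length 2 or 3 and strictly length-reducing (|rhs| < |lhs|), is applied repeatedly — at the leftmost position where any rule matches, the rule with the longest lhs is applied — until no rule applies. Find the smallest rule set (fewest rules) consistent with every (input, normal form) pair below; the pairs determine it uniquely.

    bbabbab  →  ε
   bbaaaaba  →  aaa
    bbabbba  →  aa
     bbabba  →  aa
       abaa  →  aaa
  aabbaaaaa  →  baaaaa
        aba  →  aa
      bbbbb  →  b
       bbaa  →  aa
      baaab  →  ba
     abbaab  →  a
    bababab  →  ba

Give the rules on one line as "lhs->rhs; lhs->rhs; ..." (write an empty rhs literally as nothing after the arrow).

  | bbabbab => abbab => abab => aab => ε
  | bbaaaaba => aaaaba => aaa
  | bbabbba => abbba => abba => aba => aa
  | bbabba => abba => aba => aa

aab->; ab->a; bb->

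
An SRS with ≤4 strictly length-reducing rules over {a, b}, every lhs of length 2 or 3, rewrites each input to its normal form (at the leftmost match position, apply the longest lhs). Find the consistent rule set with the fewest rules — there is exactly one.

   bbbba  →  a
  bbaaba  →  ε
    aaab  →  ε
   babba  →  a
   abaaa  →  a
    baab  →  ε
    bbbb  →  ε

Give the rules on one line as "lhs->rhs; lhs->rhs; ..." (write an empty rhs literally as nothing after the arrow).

  | bbbba => bba => a
  | bbaaba => aaba => ba => ε
  | aaab => ab => ε
  | babba => bba => a

aa->; ab->; ba->; bb->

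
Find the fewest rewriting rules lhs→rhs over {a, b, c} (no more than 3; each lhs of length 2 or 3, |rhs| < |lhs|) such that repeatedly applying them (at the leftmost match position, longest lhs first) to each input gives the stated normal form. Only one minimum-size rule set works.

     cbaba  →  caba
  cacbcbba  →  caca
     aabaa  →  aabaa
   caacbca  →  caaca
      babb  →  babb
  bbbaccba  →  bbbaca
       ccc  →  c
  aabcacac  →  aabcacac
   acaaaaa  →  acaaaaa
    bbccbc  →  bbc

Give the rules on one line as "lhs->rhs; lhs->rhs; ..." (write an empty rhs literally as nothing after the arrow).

  | cbaba => caba
  | cacbcbba => caccbba => cacbba => cacba => caca
  | aabaa
  | caacbca => caacca => caaca

cb->c; cc->c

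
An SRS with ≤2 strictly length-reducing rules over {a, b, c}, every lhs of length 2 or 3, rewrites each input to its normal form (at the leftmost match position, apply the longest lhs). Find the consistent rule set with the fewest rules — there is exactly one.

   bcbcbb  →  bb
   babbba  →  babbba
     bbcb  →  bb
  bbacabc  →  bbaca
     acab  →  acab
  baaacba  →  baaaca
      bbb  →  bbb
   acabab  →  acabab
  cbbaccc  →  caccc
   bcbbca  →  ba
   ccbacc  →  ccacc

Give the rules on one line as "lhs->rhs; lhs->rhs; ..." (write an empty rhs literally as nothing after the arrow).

bc->; cb->c

  | bcbcbb => bcbb => bb
  | babbba
  | bbcb => bb
  | bbacabc => bbaca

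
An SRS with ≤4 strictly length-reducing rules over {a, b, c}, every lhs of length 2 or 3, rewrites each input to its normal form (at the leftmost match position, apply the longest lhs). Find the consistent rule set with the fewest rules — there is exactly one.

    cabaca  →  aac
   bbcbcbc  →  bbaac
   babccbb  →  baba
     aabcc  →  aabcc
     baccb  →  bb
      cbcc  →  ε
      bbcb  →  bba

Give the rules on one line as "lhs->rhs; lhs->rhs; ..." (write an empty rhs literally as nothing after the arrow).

  | cabaca => cbaca => aaca => aac
  | bbcbcbc => bbacbc => bbaac
  | babccbb => babcab => babcb => baba
  | aabcc

acc->; ca->c; cb->a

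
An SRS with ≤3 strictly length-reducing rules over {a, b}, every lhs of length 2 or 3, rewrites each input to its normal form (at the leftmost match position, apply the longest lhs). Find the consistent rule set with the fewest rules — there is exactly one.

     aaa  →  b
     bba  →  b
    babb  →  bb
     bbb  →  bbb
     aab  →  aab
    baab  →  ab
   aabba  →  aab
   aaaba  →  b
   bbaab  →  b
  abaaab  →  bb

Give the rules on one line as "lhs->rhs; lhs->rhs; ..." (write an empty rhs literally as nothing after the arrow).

  | aaa => b
  | bba => b
  | babb => bb
  | bbb

aaa->b; ba->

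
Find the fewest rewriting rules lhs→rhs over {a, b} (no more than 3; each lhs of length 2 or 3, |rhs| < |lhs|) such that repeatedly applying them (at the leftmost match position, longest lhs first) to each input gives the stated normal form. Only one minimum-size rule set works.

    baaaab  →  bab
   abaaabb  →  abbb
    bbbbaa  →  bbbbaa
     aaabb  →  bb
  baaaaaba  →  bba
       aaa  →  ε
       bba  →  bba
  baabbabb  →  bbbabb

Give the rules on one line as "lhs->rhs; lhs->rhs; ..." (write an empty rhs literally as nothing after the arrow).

aaa->; aab->b

  | baaaab => bab
  | abaaabb => abbb
  | bbbbaa
  | aaabb => bb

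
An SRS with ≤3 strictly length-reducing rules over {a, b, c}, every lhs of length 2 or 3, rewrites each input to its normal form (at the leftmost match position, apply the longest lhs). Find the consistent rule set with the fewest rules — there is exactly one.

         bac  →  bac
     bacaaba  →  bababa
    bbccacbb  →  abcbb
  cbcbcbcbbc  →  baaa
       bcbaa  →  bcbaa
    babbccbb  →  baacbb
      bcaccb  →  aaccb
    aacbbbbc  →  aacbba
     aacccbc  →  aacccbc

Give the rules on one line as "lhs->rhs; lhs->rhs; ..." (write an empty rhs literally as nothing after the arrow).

bbc->a; bca->aa; ca->b

  | bac
  | bacaaba => bababa
  | bbccacbb => acacbb => abcbb
  | cbcbcbcbbc => cbcbcbca => cbcbcaa => cbcaaa => caaaa => baaa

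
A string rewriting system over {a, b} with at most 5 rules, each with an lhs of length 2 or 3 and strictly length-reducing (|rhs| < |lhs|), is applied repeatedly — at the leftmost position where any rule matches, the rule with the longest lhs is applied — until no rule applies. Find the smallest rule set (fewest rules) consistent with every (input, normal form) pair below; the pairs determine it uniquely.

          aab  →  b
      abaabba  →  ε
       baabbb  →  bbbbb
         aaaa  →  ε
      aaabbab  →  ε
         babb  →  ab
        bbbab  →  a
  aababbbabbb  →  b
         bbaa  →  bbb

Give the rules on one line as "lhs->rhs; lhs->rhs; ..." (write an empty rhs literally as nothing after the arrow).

  | aab => b
  | abaabba => abbbba => abbba => abba => aba => aa => ε
  | baabbb => bbbbb
  | aaaa => aa => ε

aa->; ba->a; baa->bb; bab->a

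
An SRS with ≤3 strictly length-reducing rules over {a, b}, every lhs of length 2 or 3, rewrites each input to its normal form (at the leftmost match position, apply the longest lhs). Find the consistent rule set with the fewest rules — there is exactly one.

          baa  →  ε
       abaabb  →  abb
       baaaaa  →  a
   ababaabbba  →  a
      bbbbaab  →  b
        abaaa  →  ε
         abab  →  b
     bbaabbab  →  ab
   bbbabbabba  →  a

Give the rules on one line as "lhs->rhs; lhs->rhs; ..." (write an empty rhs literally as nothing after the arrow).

  | baa => aa => ε
  | abaabb => aaabb => abb
  | baaaaa => aaaaa => aaa => a
  | ababaabbba => aabaabbba => baabbba => aabbba => bbba => bba => ba => a

aa->; ba->a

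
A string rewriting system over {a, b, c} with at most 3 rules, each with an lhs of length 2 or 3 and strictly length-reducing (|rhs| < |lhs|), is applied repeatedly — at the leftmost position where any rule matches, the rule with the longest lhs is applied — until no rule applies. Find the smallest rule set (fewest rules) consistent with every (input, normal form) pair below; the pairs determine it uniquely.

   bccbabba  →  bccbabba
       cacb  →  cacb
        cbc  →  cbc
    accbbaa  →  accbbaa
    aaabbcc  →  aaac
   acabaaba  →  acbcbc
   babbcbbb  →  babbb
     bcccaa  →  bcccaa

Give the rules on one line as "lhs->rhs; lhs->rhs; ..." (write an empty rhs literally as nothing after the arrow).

  | bccbabba
  | cacb
  | cbc
  | accbbaa

aba->bc; bbc->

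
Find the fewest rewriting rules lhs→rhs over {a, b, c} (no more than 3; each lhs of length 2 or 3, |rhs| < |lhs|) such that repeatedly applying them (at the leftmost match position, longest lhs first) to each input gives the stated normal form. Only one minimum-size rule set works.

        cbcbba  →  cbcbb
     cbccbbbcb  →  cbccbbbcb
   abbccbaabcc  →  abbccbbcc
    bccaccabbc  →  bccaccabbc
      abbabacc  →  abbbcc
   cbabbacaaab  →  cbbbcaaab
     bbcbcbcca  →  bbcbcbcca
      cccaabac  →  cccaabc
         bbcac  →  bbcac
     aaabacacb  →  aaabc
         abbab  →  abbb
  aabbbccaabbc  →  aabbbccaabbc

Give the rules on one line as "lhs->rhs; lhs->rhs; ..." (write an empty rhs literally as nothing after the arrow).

acb->; ba->b

  | cbcbba => cbcbb
  | cbccbbbcb
  | abbccbaabcc => abbccbabcc => abbccbbcc
  | bccaccabbc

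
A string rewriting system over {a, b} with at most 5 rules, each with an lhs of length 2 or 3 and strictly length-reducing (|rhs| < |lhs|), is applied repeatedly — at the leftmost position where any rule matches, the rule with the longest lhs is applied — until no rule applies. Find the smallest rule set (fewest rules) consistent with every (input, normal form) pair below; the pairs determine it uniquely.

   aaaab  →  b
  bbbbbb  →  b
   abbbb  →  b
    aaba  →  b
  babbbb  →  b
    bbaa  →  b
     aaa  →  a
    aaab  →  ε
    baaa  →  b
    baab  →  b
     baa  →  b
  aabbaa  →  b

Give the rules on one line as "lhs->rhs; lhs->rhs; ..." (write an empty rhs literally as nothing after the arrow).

  | aaaab => aab => b
  | bbbbbb => bbbbb => bbbb => bbb => bb => b
  | abbbb => bbb => bb => b
  | aaba => ba => b

aa->; ab->; ba->b; bb->b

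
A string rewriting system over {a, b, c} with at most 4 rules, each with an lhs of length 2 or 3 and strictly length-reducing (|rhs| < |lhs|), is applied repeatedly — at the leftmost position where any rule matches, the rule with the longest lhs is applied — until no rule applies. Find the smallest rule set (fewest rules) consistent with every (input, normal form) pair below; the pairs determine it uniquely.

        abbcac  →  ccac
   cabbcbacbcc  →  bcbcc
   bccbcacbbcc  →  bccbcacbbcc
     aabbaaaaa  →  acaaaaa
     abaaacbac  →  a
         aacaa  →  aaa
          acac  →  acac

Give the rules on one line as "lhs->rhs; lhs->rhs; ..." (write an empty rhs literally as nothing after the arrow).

aac->a; abb->c; ba->; ccc->b

  | abbcac => ccac
  | cabbcbacbcc => cccbacbcc => bbacbcc => bcbcc
  | bccbcacbbcc
  | aabbaaaaa => acaaaaa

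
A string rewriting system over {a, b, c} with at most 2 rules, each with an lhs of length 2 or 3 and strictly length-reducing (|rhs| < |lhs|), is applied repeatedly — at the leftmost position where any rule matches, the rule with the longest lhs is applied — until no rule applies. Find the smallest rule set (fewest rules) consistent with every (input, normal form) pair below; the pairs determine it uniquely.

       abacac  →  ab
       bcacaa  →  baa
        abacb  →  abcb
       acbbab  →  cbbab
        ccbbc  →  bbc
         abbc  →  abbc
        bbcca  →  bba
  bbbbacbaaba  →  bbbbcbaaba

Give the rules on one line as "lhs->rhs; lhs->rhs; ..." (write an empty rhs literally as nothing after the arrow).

ac->c; cc->

  | abacac => abcac => abcc => ab
  | bcacaa => bccaa => baa
  | abacb => abcb
  | acbbab => cbbab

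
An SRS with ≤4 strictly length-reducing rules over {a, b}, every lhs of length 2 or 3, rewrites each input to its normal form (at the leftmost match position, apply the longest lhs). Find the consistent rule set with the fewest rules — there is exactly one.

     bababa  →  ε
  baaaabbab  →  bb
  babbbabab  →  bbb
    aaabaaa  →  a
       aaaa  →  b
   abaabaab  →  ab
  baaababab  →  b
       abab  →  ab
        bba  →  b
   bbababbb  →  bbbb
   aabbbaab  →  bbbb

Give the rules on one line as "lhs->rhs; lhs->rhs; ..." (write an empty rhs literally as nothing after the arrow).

aa->b; aaa->a; ba->; baa->ba

  | bababa => baba => ba => ε
  | baaaabbab => baaabbab => baabbab => babbab => bbab => bb
  | babbbabab => bbbabab => bbbab => bbb
  | aaabaaa => abaaa => abaa => aba => a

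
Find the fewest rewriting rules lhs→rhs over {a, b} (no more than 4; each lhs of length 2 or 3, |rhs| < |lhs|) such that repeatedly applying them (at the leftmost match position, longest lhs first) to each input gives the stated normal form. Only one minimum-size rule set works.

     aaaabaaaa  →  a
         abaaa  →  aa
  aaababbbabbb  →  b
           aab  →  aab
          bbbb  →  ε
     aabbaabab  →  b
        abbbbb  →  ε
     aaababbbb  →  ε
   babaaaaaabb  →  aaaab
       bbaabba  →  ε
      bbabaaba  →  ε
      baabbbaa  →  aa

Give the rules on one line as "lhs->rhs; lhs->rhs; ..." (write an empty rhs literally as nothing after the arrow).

  | aaaabaaaa => aaabbaaa => aabaaa => abbaa => baa => a
  | abaaa => bbaa => aa
  | aaababbbabbb => aabbbbbabbb => abbbbabbb => bbbabbb => babbb => bbb => b
  | aab

aba->bb; abb->b; ba->; bb->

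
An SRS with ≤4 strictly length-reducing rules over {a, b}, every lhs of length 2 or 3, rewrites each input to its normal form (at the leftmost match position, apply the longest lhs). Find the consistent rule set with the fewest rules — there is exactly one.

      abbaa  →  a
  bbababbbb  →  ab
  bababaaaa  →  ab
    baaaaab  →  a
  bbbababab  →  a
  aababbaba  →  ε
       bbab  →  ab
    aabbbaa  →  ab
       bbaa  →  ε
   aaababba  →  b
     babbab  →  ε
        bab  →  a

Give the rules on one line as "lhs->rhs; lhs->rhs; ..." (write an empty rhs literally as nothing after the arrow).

  | abbaa => aaa => a
  | bbababbbb => ababbbb => abbbbb => aabbb => bbb => ab
  | bababaaaa => bbabaaaa => abaaaa => abaaa => abaa => aba => ab
  | baaaaab => baaaab => baaab => baab => bab => bb => a

aa->; ba->b; bb->a; bba->a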